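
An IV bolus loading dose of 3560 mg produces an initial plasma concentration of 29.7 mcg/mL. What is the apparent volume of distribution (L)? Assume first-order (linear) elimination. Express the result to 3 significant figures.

Immediately after an IV bolus, C₀ = Dose / Vd, so Vd = Dose / C₀.
Vd = 3560 / 29.7 = 119.9 L

120 L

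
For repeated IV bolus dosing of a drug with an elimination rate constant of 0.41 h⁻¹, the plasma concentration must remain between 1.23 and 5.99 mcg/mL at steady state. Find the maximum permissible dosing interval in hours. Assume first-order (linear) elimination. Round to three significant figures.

3.86 h

Between IV bolus doses, concentration decays as C = C₀·e^(−kτ), so C_peak/C_trough = e^(kτ).
τ_max = ln(C_peak/C_trough) / k = ln(5.99/1.23) / 0.4100 = 1.583 / 0.4100 = 3.861 h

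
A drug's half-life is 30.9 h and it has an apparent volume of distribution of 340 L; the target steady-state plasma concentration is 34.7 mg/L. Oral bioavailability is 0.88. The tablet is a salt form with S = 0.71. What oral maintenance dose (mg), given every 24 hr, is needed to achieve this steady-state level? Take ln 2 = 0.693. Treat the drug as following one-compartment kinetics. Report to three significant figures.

CL = ln 2 · Vd / t½ = 0.693 × 340.0 / 30.9 = 7.625 L/h
D = CL × Css × τ / F / S = 7.625 × 34.7 × 24 / 0.88 / 0.71 = 10160 mg

10200 mg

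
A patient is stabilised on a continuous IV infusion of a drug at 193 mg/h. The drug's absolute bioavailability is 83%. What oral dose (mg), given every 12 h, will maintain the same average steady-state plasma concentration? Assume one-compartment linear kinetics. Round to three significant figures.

2790 mg

To maintain the same Css, the systemic dosing rate must be unchanged: F·D/τ = infusion rate.
D = rate × τ / F = 193 × 12 / 0.83 = 2790 mg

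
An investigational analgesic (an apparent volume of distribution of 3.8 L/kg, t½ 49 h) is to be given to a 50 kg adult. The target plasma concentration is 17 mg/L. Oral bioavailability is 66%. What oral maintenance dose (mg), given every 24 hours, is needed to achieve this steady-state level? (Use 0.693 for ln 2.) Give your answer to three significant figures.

1660 mg

Vd = 3.8 L/kg × 50 kg = 190.0 L
k = 0.693/49 = 0.01414 h⁻¹, so CL = k·Vd = 0.01414 × 190.0 = 2.687 L/h
D = CL × Css × τ / F = 2.687 × 17 × 24 / 0.66 = 1661 mg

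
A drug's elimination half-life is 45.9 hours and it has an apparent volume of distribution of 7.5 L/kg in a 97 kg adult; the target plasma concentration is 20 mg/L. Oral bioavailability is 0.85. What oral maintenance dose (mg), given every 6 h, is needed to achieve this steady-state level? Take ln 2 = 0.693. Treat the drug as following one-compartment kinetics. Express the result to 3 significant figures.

1550 mg

Total Vd = 7.5 × 97 = 727.5 L
CL = ln 2 · Vd / t½ = 0.693 × 727.5 / 45.9 = 10.98 L/h
D = CL × Css × τ / F = 10.98 × 20 × 6 / 0.85 = 1550 mg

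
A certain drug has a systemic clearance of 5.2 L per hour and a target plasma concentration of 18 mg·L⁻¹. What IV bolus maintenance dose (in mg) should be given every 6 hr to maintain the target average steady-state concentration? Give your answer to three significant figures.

At steady state, dose per interval replaces the amount cleared in that interval: D/τ = CL·Css.
D = CL × Css × τ = 5.200 × 18 × 6 = 561.6 mg

562 mg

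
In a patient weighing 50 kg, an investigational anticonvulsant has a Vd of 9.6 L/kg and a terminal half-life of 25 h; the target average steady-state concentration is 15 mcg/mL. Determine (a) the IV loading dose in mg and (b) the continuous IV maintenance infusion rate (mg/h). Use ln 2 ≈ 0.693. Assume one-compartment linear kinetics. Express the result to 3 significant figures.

(a) 7200 mg; (b) 200 mg/h

Total Vd = 9.6 × 50 = 480.0 L
LD = Vd × C = 480.0 × 15 = 7200 mg
CL = 0.693 × Vd / t½ = 0.693 × 480.0 / 25 = 13.31 L/h
Infusion rate = CL × Css = 13.31 × 15 = 199.7 mg/h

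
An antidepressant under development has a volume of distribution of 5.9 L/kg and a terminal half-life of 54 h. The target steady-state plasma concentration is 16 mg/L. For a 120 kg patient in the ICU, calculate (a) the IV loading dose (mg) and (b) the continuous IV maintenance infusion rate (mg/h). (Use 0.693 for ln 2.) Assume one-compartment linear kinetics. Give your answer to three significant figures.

Vd = 5.9 L/kg × 120 kg = 708.0 L
LD = Vd × C = 708.0 × 16 = 11330 mg
CL = 0.693 × Vd / t½ = 0.693 × 708.0 / 54 = 9.086 L/h
Infusion rate = CL × Css = 9.086 × 16 = 145.4 mg/h

(a) 11300 mg; (b) 145 mg/h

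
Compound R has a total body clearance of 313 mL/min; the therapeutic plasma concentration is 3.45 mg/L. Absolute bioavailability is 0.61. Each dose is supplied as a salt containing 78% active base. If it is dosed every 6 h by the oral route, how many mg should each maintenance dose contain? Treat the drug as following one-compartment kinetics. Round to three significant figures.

817 mg

CL = 313 mL/min = 313 × 0.06 = 18.78 L/h
D = CL × Css × τ / F / S = 18.78 × 3.45 × 6 / 0.61 / 0.78 = 817.0 mg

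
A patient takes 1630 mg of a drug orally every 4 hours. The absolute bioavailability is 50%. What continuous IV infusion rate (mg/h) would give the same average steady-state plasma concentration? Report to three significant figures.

Equivalent systemic input: infusion rate = F·D/τ.
Rate = 0.5 × 1630 / 4 = 203.8 mg/h

204 mg/h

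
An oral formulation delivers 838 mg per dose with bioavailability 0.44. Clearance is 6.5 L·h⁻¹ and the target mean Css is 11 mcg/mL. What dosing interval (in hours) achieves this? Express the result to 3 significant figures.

F·D/τ = CL·Css → τ = F·D / (CL·Css).
τ = 0.44 × 838 / (6.5 × 11) = 5.157 h

5.16 h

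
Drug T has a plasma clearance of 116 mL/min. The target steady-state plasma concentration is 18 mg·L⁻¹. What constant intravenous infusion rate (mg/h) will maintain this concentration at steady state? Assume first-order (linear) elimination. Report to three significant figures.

125 mg/h

Convert clearance: 116 mL/min × 60 min/h ÷ 1000 mL/L = 6.960 L/h
R₀ = 6.960 × 18 = 125.3 mg/h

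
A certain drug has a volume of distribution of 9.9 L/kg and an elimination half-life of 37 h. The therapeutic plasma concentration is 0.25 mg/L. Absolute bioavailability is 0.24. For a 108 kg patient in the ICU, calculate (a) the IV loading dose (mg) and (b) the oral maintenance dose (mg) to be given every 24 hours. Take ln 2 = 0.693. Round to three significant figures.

(a) 267 mg; (b) 501 mg

Vd(total) = 108 kg × 9.9 L/kg = 1069 L
LD = Vd × C = 1069 × 0.25 = 267.3 mg
CL = 0.693 × Vd / t½ = 0.693 × 1069 / 37 = 20.02 L/h
D = CL × Css × τ / F = 20.02 × 0.25 × 24 / 0.24 = 500.5 mg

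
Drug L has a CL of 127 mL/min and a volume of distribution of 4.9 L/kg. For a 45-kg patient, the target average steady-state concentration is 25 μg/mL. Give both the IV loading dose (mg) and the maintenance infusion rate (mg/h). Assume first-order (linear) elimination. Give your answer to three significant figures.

(a) 5510 mg; (b) 191 mg/h

Total Vd = 4.9 × 45 = 220.5 L
Loading: fill Vd to C_target → 220.5 L × 25 mg/L = 5513 mg
CL = 127 mL/min × 60/1000 = 7.620 L/h
Infusion rate = 7.620 L/h × 25 mg/L = 190.5 mg/h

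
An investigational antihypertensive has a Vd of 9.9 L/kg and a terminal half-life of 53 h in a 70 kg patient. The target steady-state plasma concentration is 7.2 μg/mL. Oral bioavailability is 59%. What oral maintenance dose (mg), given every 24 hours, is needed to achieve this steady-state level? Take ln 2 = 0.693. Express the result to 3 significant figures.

2650 mg

Vd = 9.9 L/kg × 70 kg = 693.0 L
CL = ln 2 · Vd / t½ = 0.693 × 693.0 / 53 = 9.061 L/h
D = CL × Css × τ / F = 9.061 × 7.2 × 24 / 0.59 = 2654 mg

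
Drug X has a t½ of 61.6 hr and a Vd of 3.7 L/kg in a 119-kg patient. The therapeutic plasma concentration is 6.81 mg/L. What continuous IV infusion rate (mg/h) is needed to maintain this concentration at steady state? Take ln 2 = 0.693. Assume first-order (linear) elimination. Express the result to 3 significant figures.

33.7 mg/h

Total Vd = 3.7 × 119 = 440.3 L
k = 0.693/61.6 = 0.01125 h⁻¹, so CL = k·Vd = 0.01125 × 440.3 = 4.953 L/h
Infusion rate = CL × Css = 4.953 × 6.81 = 33.73 mg/h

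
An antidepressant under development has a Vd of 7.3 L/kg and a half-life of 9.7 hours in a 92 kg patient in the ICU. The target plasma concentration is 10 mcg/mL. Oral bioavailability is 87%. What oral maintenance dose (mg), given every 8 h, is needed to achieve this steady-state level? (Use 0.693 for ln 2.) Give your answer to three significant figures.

Vd(total) = 92 kg × 7.3 L/kg = 671.6 L
CL = 0.693 × Vd / t½ = 0.693 × 671.6 / 9.7 = 47.98 L/h
D = CL × Css × τ / F = 47.98 × 10 × 8 / 0.87 = 4412 mg

4410 mg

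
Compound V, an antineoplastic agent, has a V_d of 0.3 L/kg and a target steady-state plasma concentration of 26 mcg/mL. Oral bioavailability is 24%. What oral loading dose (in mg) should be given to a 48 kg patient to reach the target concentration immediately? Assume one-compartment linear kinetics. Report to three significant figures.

Total Vd = 0.3 × 48 = 14.40 L
The loading dose fills Vd to the target concentration.
LD = Vd × C / F = 14.40 × 26.00 / 0.24 = 1560 mg

1560 mg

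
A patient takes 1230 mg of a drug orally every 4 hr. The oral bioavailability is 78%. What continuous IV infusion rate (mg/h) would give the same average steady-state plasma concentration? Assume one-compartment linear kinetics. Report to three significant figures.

240 mg/h

Equivalent systemic input: infusion rate = F·D/τ.
Rate = 0.78 × 1230 / 4 = 239.9 mg/h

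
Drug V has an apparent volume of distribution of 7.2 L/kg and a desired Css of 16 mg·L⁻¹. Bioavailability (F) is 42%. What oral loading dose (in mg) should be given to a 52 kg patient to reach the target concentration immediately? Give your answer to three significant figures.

14300 mg

Total Vd = 7.2 × 52 = 374.4 L
LD = Vd × C / F = 374.4 × 16.00 / 0.42 = 14260 mg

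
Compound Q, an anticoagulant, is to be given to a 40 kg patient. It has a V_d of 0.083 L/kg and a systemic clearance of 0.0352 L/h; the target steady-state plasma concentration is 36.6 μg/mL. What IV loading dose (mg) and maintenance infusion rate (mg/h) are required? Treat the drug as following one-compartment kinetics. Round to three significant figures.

(a) 122 mg; (b) 1.29 mg/h

Total Vd = 0.083 × 40 = 3.320 L
LD = Vd · C_target = 3.320 × 36.6 = 121.5 mg
Maintenance infusion rate = CL × Css = 0.03520 × 36.6 = 1.288 mg/h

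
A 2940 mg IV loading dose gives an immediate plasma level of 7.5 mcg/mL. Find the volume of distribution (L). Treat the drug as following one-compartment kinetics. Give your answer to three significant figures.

392 L

Immediately after an IV bolus, C₀ = Dose / Vd, so Vd = Dose / C₀.
Vd = 2940 / 7.5 = 392.0 L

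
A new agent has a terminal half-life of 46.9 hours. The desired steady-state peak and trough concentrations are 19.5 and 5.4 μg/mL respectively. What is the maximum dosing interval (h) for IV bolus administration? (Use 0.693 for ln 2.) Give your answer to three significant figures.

k = 0.693 / t½ = 0.693 / 46.9 = 0.01478 h⁻¹
Between IV bolus doses, concentration decays as C = C₀·e^(−kτ), so C_peak/C_trough = e^(kτ).
τ_max = ln(C_peak/C_trough) / k = ln(19.5/5.4) / 0.01478 = 1.284 / 0.01478 = 86.87 h

86.9 h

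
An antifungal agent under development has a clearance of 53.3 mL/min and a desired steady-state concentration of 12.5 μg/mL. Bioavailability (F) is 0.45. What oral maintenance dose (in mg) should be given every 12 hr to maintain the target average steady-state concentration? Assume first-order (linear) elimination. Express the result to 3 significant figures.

1070 mg

Convert clearance: 53.3 mL/min × 60 min/h ÷ 1000 mL/L = 3.198 L/h
D = CL × Css × τ / F = 3.198 × 12.5 × 12 / 0.45 = 1066 mg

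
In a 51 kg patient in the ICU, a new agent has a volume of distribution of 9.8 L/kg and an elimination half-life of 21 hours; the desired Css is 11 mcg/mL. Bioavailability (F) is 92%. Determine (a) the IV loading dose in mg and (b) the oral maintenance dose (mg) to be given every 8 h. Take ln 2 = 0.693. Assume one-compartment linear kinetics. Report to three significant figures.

(a) 5500 mg; (b) 1580 mg

Total Vd = 9.8 × 51 = 499.8 L
LD = Vd × C = 499.8 × 11 = 5498 mg
CL = 0.693 × Vd / t½ = 0.693 × 499.8 / 21 = 16.49 L/h
D = CL × Css × τ / F = 16.49 × 11 × 8 / 0.92 = 1577 mg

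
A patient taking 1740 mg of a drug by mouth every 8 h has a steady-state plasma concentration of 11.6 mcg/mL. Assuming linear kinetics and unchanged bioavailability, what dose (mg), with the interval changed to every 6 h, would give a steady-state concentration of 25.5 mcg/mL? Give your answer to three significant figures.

For first-order elimination, Css ∝ F·D/(CL·τ); F and CL are unchanged, so Css ∝ D/τ.
D₂ = D₁ × (Css,target / Css,current) × (τ₂/τ₁) = 1740 × (25.5/11.6) × (6/8) = 2869 mg

2870 mg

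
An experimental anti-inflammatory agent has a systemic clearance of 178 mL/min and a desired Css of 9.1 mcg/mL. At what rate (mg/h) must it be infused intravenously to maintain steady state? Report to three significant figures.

97.2 mg/h

CL = 178 mL/min = 178 × 0.06 = 10.68 L/h
At steady state, infusion rate equals elimination rate: rate in = CL × Css.
Rate = CL × Css = 10.68 × 9.1 = 97.19 mg/h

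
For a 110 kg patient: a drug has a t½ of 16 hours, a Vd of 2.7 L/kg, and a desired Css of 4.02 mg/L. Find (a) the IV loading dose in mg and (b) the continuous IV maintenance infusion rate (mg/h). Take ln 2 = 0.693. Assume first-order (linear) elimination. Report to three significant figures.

Vd = 2.7 L/kg × 110 kg = 297.0 L
LD = Vd × C = 297.0 × 4.02 = 1194 mg
CL = 0.693 × Vd / t½ = 0.693 × 297.0 / 16 = 12.86 L/h
Infusion rate = CL × Css = 12.86 × 4.02 = 51.70 mg/h

(a) 1190 mg; (b) 51.7 mg/h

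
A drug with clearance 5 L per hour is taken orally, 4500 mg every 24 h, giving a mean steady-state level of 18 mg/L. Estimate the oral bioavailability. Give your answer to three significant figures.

F·D/τ = CL·Css at steady state → F = CL·Css·τ / D.
F = 5 × 18 × 24 / 4500 = 0.480

0.480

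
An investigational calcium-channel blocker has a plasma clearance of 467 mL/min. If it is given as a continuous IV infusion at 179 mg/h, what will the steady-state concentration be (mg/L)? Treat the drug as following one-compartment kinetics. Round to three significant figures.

CL = 467 mL/min = 467 × 0.06 = 28.02 L/h
Css = rate / CL = 179 / 28.02 = 6.388 mg/L

6.39 mg/L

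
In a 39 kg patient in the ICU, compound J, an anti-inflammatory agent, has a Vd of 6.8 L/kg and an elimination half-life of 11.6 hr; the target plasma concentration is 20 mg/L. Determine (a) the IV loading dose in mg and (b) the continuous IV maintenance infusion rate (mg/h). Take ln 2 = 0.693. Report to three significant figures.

(a) 5300 mg; (b) 317 mg/h

Vd(total) = 39 kg × 6.8 L/kg = 265.2 L
LD = Vd × C = 265.2 × 20 = 5304 mg
CL = 0.693 × Vd / t½ = 0.693 × 265.2 / 11.6 = 15.84 L/h
Infusion rate = CL × Css = 15.84 × 20 = 316.8 mg/h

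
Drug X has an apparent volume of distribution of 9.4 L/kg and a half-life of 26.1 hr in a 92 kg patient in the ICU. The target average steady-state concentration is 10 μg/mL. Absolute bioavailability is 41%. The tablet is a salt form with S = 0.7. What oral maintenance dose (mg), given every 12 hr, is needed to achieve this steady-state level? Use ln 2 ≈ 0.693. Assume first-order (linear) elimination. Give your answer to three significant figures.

Vd(total) = 92 kg × 9.4 L/kg = 864.8 L
CL = ln 2 · Vd / t½ = 0.693 × 864.8 / 26.1 = 22.96 L/h
D = CL × Css × τ / F / S = 22.96 × 10 × 12 / 0.41 / 0.7 = 9600 mg

9600 mg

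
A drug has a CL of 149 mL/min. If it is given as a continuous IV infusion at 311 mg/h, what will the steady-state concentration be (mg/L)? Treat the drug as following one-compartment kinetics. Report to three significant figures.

CL = 149 mL/min × 60/1000 = 8.940 L/h
Css = rate / CL = 311 / 8.940 = 34.79 mg/L

34.8 mg/L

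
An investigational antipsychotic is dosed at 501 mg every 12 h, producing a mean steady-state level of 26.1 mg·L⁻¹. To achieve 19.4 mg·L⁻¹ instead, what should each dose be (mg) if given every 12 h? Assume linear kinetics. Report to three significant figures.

With linear kinetics, Css is proportional to dose rate (D/τ) at fixed clearance.
D₂ = D₁ × (Css,target / Css,current) = 501 × 19.4/26.1 = 372.4 mg

372 mg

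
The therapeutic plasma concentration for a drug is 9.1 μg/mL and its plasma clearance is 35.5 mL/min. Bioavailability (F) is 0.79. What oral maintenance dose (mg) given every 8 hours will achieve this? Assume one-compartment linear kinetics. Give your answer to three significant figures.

CL = 35.5 mL/min = 35.5 × 0.06 = 2.130 L/h
D = CL × Css × τ / F = 2.130 × 9.1 × 8 / 0.79 = 196.3 mg

196 mg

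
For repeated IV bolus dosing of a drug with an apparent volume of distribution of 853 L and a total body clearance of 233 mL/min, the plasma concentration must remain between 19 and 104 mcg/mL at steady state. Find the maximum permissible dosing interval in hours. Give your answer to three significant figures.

Convert clearance: 233 mL/min × 60 min/h ÷ 1000 mL/L = 13.98 L/h
k = CL / Vd = 13.98 / 853.0 = 0.01639 h⁻¹
Between IV bolus doses, concentration decays as C = C₀·e^(−kτ), so C_peak/C_trough = e^(kτ).
τ_max = ln(C_peak/C_trough) / k = ln(104/19) / 0.01639 = 1.700 / 0.01639 = 103.7 h

104 h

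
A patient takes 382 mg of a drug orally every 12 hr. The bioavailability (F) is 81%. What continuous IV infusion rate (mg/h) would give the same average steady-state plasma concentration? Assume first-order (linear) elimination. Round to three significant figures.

25.8 mg/h

Equivalent systemic input: infusion rate = F·D/τ.
Rate = 0.81 × 382 / 12 = 25.79 mg/h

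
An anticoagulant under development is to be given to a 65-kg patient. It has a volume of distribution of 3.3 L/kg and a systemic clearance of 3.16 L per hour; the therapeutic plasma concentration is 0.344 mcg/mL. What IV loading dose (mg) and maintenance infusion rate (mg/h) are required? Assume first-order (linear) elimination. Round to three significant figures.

(a) 73.8 mg; (b) 1.09 mg/h

Vd = 3.3 L/kg × 65 kg = 214.5 L
Loading: fill Vd to C_target → 214.5 L × 0.344 mg/L = 73.79 mg
Maintenance infusion rate = CL × Css = 3.160 × 0.344 = 1.087 mg/h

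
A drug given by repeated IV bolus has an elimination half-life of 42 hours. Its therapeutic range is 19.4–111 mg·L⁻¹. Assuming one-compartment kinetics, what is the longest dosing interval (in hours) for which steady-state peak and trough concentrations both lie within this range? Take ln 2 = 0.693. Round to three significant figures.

106 h

k = 0.693 / t½ = 0.693 / 42 = 0.01650 h⁻¹
Between IV bolus doses, concentration decays as C = C₀·e^(−kτ), so C_peak/C_trough = e^(kτ).
τ_max = ln(C_peak/C_trough) / k = ln(111/19.4) / 0.01650 = 1.744 / 0.01650 = 105.7 h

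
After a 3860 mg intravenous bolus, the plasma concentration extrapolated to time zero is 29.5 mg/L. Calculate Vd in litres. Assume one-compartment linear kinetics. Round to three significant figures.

Immediately after an IV bolus, C₀ = Dose / Vd, so Vd = Dose / C₀.
Vd = 3860 / 29.5 = 130.8 L

131 L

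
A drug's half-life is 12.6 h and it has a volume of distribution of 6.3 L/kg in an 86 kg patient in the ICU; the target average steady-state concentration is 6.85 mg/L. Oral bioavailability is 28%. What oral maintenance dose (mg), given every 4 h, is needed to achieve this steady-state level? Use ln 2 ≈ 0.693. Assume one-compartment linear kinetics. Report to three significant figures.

Total Vd = 6.3 × 86 = 541.8 L
k = 0.693/12.6 = 0.05500 h⁻¹, so CL = k·Vd = 0.05500 × 541.8 = 29.80 L/h
D = CL × Css × τ / F = 29.80 × 6.85 × 4 / 0.28 = 2916 mg

2920 mg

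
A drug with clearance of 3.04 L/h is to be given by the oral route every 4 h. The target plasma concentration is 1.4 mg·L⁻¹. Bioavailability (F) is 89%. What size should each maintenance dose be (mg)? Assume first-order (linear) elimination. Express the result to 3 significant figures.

19.1 mg

At steady state, dose per interval replaces the amount cleared in that interval: F·D/τ = CL·Css.
D = CL × Css × τ / F = 3.040 × 1.4 × 4 / 0.89 = 19.13 mg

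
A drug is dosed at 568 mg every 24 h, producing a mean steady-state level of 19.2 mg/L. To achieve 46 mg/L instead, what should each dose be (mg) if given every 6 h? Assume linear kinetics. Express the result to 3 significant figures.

340 mg

For first-order elimination, Css ∝ F·D/(CL·τ); F and CL are unchanged, so Css ∝ D/τ.
D₂ = D₁ × (Css,target / Css,current) × (τ₂/τ₁) = 568 × (46/19.2) × (6/24) = 340.2 mg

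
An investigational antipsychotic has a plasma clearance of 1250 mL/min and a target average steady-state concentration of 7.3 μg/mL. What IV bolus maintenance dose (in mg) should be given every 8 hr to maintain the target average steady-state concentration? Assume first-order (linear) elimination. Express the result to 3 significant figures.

CL = 1250 mL/min = 1250 × 0.06 = 75.00 L/h
D = CL × Css × τ = 75.00 × 7.3 × 8 = 4380 mg

4380 mg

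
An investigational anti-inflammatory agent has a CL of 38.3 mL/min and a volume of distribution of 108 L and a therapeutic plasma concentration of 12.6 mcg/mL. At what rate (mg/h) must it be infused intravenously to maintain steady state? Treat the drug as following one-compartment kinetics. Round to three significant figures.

CL = 38.3 mL/min = 38.3 × 0.06 = 2.298 L/h
R₀ = 2.298 × 12.6 = 28.95 mg/h

29.0 mg/h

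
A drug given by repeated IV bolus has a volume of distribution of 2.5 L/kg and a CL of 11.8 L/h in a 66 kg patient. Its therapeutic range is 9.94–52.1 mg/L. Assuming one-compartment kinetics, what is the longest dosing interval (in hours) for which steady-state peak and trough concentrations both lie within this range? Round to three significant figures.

23.2 h

Vd(total) = 66 kg × 2.5 L/kg = 165.0 L
k = CL / Vd = 11.80 / 165.0 = 0.07152 h⁻¹
Between IV bolus doses, concentration decays as C = C₀·e^(−kτ), so C_peak/C_trough = e^(kτ).
τ_max = ln(C_peak/C_trough) / k = ln(52.1/9.94) / 0.07152 = 1.657 / 0.07152 = 23.17 h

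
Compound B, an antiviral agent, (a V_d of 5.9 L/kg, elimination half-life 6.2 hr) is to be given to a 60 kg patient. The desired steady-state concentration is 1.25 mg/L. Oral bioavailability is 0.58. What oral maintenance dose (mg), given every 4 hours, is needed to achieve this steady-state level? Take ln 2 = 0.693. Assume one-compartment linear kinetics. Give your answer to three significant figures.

341 mg

Vd(total) = 60 kg × 5.9 L/kg = 354.0 L
CL = ln 2 · Vd / t½ = 0.693 × 354.0 / 6.2 = 39.57 L/h
D = CL × Css × τ / F = 39.57 × 1.25 × 4 / 0.58 = 341.1 mg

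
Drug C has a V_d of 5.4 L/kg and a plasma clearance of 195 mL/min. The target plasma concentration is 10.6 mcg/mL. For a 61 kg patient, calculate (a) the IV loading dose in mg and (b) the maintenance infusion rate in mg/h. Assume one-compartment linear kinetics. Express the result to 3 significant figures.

Total Vd = 5.4 × 61 = 329.4 L
LD = Vd · C_target = 329.4 × 10.6 = 3492 mg
Convert clearance: 195 mL/min × 60 min/h ÷ 1000 mL/L = 11.70 L/h
Maintenance infusion rate = CL × Css = 11.70 × 10.6 = 124.0 mg/h

(a) 3490 mg; (b) 124 mg/h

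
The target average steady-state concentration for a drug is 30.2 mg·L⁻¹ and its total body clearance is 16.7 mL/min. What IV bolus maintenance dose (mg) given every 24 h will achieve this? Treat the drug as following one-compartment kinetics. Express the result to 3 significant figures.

CL = 16.7 mL/min = 16.7 × 0.06 = 1.002 L/h
D = CL × Css × τ = 1.002 × 30.2 × 24 = 726.2 mg

726 mg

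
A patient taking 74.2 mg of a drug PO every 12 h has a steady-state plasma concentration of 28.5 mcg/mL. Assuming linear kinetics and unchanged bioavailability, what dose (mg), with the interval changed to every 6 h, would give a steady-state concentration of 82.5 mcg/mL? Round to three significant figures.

For first-order elimination, Css ∝ F·D/(CL·τ); F and CL are unchanged, so Css ∝ D/τ.
D₂ = D₁ × (Css,target / Css,current) × (τ₂/τ₁) = 74.2 × (82.5/28.5) × (6/12) = 107.4 mg

107 mg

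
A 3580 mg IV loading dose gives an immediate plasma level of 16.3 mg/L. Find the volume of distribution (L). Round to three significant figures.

Immediately after an IV bolus, C₀ = Dose / Vd, so Vd = Dose / C₀.
Vd = 3580 / 16.3 = 219.6 L

220 L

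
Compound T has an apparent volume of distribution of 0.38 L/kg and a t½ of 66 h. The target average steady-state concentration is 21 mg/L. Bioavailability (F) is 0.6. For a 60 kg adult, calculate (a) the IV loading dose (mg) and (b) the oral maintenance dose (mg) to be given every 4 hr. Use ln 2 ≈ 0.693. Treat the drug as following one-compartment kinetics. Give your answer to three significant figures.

(a) 479 mg; (b) 33.5 mg

Total Vd = 0.38 × 60 = 22.80 L
LD = Vd × C = 22.80 × 21 = 478.8 mg
CL = 0.693 × Vd / t½ = 0.693 × 22.80 / 66 = 0.2394 L/h
D = CL × Css × τ / F = 0.2394 × 21 × 4 / 0.6 = 33.52 mg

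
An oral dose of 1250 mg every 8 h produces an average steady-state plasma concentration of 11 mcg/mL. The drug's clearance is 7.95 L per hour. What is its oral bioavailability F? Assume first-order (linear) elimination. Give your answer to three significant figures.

F·D/τ = CL·Css at steady state → F = CL·Css·τ / D.
F = 7.95 × 11 × 8 / 1250 = 0.560

0.560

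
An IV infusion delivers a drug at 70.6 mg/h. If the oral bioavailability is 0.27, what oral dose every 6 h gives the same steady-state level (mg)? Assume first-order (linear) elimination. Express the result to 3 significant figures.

1570 mg

To maintain the same Css, the systemic dosing rate must be unchanged: F·D/τ = infusion rate.
D = rate × τ / F = 70.6 × 6 / 0.27 = 1569 mg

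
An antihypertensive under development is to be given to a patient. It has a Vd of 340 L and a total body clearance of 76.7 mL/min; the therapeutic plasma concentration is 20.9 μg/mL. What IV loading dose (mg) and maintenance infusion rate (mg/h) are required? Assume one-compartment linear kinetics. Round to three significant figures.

(a) 7110 mg; (b) 96.2 mg/h

Loading dose = Vd × C = 340.0 × 20.9 = 7106 mg
CL = 76.7 mL/min × 60/1000 = 4.602 L/h
Infusion rate = 4.602 L/h × 20.9 mg/L = 96.18 mg/h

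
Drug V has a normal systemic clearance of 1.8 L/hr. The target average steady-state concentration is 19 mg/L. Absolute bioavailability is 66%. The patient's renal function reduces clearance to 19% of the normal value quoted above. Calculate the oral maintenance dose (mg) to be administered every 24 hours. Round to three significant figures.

Patient clearance = 0.19 × 1.800 = 0.3420 L/h
D = CL × Css × τ / F = 0.3420 × 19 × 24 / 0.66 = 236.3 mg

236 mg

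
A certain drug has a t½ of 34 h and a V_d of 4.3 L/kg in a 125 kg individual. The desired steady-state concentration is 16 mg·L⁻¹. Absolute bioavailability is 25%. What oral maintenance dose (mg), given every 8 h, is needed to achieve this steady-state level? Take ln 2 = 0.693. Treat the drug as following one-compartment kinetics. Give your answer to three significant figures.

5610 mg

Total Vd = 4.3 × 125 = 537.5 L
CL = ln 2 · Vd / t½ = 0.693 × 537.5 / 34 = 10.96 L/h
D = CL × Css × τ / F = 10.96 × 16 × 8 / 0.25 = 5612 mg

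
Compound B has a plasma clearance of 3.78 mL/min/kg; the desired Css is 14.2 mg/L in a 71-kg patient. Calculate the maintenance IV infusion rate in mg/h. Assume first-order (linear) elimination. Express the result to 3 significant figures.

229 mg/h

CL = 3.78 mL/min/kg × 71 kg = 268.4 mL/min = 268.4 × 60/1000 = 16.10 L/h
At steady state, infusion rate equals elimination rate: rate in = CL × Css.
Infusion rate = CL · Css = 16.10 L/h × 14.2 mg/L = 228.6 mg/h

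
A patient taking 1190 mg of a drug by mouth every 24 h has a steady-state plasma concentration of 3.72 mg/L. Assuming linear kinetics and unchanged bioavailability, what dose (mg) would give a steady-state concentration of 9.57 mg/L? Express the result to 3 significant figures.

For first-order elimination, Css ∝ F·D/(CL·τ); F and CL are unchanged, so Css ∝ D/τ.
D₂ = D₁ × (Css,target / Css,current) = 1190 × 9.57/3.72 = 3061 mg

3060 mg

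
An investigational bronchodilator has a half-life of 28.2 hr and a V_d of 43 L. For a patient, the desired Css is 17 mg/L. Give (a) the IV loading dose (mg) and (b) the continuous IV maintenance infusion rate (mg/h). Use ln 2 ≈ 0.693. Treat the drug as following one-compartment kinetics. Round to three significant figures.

(a) 731 mg; (b) 18.0 mg/h

LD = Vd × C = 43.00 × 17 = 731.0 mg
CL = 0.693 × Vd / t½ = 0.693 × 43.00 / 28.2 = 1.057 L/h
Infusion rate = CL × Css = 1.057 × 17 = 17.97 mg/h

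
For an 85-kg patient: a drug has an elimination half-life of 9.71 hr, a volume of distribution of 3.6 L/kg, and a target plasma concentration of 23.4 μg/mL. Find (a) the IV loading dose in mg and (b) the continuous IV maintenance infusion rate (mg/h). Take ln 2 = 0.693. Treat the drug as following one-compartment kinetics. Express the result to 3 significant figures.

(a) 7160 mg; (b) 511 mg/h

Total Vd = 3.6 × 85 = 306.0 L
LD = Vd × C = 306.0 × 23.4 = 7160 mg
CL = 0.693 × Vd / t½ = 0.693 × 306.0 / 9.71 = 21.84 L/h
Infusion rate = CL × Css = 21.84 × 23.4 = 511.1 mg/h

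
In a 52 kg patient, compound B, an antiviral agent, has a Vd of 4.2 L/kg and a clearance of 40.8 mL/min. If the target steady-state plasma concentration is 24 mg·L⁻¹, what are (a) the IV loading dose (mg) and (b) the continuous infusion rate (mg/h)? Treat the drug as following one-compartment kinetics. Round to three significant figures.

Vd = 4.2 L/kg × 52 kg = 218.4 L
Loading: fill Vd to C_target → 218.4 L × 24 mg/L = 5242 mg
CL = 40.8 mL/min × 60/1000 = 2.448 L/h
Maintenance infusion rate = CL × Css = 2.448 × 24 = 58.75 mg/h

(a) 5240 mg; (b) 58.8 mg/h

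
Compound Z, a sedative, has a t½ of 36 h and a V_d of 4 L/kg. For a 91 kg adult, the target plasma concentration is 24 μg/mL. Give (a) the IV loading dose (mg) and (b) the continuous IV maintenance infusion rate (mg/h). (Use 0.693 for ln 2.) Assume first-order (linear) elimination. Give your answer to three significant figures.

Vd = 4 L/kg × 91 kg = 364.0 L
LD = Vd × C = 364.0 × 24 = 8736 mg
CL = 0.693 × Vd / t½ = 0.693 × 364.0 / 36 = 7.007 L/h
Infusion rate = CL × Css = 7.007 × 24 = 168.2 mg/h

(a) 8740 mg; (b) 168 mg/h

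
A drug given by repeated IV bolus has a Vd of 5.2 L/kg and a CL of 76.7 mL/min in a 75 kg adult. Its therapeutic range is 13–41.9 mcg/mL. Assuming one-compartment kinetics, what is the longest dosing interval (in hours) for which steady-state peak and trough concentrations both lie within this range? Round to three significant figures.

Vd = 5.2 L/kg × 75 kg = 390.0 L
CL = 76.7 mL/min = 76.7 × 0.06 = 4.602 L/h
k = CL / Vd = 4.602 / 390.0 = 0.01180 h⁻¹
Between IV bolus doses, concentration decays as C = C₀·e^(−kτ), so C_peak/C_trough = e^(kτ).
τ_max = ln(C_peak/C_trough) / k = ln(41.9/13) / 0.01180 = 1.170 / 0.01180 = 99.15 h

99.2 h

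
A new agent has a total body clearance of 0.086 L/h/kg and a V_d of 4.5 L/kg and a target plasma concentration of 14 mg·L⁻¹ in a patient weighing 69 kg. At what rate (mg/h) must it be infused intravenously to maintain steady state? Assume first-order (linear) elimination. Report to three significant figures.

CL = 0.086 L/h/kg × 69 kg = 5.934 L/h
R₀ = 5.934 × 14 = 83.08 mg/h

83.1 mg/h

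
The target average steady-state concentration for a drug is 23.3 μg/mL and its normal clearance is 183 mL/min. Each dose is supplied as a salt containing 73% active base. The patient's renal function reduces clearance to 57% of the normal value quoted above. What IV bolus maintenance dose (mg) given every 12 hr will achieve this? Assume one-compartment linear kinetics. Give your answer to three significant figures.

2400 mg

Convert clearance: 183 mL/min × 60 min/h ÷ 1000 mL/L = 10.98 L/h
Patient clearance = 0.57 × 10.98 = 6.259 L/h
D = CL × Css × τ / S = 6.259 × 23.3 × 12 / 0.73 = 2397 mg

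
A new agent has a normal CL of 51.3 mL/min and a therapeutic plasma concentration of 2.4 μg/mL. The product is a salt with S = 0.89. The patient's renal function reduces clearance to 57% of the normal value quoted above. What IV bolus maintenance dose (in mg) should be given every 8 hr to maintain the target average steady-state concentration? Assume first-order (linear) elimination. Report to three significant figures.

CL = 51.3 mL/min × 60/1000 = 3.078 L/h
Patient clearance = 0.57 × 3.078 = 1.754 L/h
D = CL × Css × τ / S = 1.754 × 2.4 × 8 / 0.89 = 37.84 mg

37.8 mg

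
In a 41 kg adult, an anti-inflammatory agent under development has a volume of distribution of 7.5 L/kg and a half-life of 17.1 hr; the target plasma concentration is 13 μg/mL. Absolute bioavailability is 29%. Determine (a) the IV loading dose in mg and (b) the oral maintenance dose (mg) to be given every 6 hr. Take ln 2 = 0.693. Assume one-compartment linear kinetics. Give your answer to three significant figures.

Total Vd = 7.5 × 41 = 307.5 L
LD = Vd × C = 307.5 × 13 = 3998 mg
CL = 0.693 × Vd / t½ = 0.693 × 307.5 / 17.1 = 12.46 L/h
D = CL × Css × τ / F = 12.46 × 13 × 6 / 0.29 = 3351 mg

(a) 4000 mg; (b) 3350 mg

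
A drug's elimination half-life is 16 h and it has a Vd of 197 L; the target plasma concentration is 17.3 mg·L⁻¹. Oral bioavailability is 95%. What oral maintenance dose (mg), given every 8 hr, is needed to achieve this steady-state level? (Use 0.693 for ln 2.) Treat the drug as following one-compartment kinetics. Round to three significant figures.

CL = ln 2 · Vd / t½ = 0.693 × 197.0 / 16 = 8.533 L/h
D = CL × Css × τ / F = 8.533 × 17.3 × 8 / 0.95 = 1243 mg

1240 mg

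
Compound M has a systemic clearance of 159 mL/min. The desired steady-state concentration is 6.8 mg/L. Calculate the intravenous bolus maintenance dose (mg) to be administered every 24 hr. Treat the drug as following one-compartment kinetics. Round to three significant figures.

1560 mg

Convert clearance: 159 mL/min × 60 min/h ÷ 1000 mL/L = 9.540 L/h
D = CL × Css × τ = 9.540 × 6.8 × 24 = 1557 mg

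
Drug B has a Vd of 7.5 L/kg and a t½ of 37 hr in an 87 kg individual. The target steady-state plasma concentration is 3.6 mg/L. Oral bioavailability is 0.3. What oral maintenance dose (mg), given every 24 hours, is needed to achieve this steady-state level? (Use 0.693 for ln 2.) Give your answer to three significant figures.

Vd(total) = 87 kg × 7.5 L/kg = 652.5 L
CL = ln 2 · Vd / t½ = 0.693 × 652.5 / 37 = 12.22 L/h
D = CL × Css × τ / F = 12.22 × 3.6 × 24 / 0.3 = 3519 mg

3520 mg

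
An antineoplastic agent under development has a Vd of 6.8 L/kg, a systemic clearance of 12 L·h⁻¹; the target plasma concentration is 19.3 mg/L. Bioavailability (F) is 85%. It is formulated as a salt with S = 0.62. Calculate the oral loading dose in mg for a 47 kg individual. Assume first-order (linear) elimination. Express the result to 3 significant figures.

Vd = 6.8 L/kg × 47 kg = 319.6 L
The loading dose fills Vd to the target concentration.
LD = Vd × C / F / S = 319.6 × 19.30 / 0.85 / 0.62 = 11700 mg

11700 mg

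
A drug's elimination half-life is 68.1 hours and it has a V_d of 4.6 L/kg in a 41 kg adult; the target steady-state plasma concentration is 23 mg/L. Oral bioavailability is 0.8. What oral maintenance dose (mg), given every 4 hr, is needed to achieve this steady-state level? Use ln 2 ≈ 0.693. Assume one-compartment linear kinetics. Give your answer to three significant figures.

Total Vd = 4.6 × 41 = 188.6 L
k = 0.693/68.1 = 0.01018 h⁻¹, so CL = k·Vd = 0.01018 × 188.6 = 1.920 L/h
D = CL × Css × τ / F = 1.920 × 23 × 4 / 0.8 = 220.8 mg

221 mg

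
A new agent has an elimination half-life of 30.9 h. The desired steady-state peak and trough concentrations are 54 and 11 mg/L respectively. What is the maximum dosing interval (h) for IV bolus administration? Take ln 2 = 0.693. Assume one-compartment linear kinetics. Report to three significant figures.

70.9 h

k = 0.693 / t½ = 0.693 / 30.9 = 0.02243 h⁻¹
Between IV bolus doses, concentration decays as C = C₀·e^(−kτ), so C_peak/C_trough = e^(kτ).
τ_max = ln(C_peak/C_trough) / k = ln(54/11) / 0.02243 = 1.591 / 0.02243 = 70.93 h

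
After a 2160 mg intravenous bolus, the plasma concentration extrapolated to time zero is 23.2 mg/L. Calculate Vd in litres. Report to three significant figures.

Immediately after an IV bolus, C₀ = Dose / Vd, so Vd = Dose / C₀.
Vd = 2160 / 23.2 = 93.10 L

93.1 L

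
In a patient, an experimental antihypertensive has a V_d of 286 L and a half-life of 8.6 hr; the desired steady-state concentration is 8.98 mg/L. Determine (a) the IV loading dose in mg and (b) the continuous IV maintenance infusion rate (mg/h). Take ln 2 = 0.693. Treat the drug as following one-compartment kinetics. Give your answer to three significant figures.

LD = Vd × C = 286.0 × 8.98 = 2568 mg
CL = 0.693 × Vd / t½ = 0.693 × 286.0 / 8.6 = 23.05 L/h
Infusion rate = CL × Css = 23.05 × 8.98 = 207.0 mg/h

(a) 2570 mg; (b) 207 mg/h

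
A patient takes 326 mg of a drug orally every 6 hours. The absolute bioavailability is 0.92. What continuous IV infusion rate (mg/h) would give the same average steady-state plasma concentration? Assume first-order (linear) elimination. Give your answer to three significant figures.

Equivalent systemic input: infusion rate = F·D/τ.
Rate = 0.92 × 326 / 6 = 49.99 mg/h

50.0 mg/h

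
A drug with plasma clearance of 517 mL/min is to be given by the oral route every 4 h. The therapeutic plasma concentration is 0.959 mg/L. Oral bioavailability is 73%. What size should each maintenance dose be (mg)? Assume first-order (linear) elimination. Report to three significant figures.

Convert clearance: 517 mL/min × 60 min/h ÷ 1000 mL/L = 31.02 L/h
D = CL × Css × τ / F = 31.02 × 0.959 × 4 / 0.73 = 163.0 mg

163 mg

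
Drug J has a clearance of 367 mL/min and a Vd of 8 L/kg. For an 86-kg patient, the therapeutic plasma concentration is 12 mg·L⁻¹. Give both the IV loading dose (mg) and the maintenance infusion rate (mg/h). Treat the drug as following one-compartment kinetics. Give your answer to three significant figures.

Vd = 8 L/kg × 86 kg = 688.0 L
Loading: fill Vd to C_target → 688.0 L × 12 mg/L = 8256 mg
CL = 367 mL/min × 60/1000 = 22.02 L/h
Infusion rate = 22.02 L/h × 12 mg/L = 264.2 mg/h

(a) 8260 mg; (b) 264 mg/h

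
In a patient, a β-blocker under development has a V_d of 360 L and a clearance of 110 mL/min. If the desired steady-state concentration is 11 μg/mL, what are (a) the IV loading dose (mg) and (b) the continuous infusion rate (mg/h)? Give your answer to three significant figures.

Loading: fill Vd to C_target → 360.0 L × 11 mg/L = 3960 mg
CL = 110 mL/min × 60/1000 = 6.600 L/h
Infusion rate = 6.600 L/h × 11 mg/L = 72.60 mg/h

(a) 3960 mg; (b) 72.6 mg/h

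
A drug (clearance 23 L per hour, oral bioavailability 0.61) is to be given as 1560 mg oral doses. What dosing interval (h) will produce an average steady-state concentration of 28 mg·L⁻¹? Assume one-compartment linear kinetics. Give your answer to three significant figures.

1.48 h

F·D/τ = CL·Css → τ = F·D / (CL·Css).
τ = 0.61 × 1560 / (23 × 28) = 1.478 h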